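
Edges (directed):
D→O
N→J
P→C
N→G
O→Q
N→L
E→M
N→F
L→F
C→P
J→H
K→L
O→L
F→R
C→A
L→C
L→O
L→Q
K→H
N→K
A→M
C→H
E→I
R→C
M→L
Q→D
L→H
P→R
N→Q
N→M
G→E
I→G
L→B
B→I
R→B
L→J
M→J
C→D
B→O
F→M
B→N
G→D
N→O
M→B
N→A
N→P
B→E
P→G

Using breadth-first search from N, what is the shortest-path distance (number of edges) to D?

Level 0: N
Level 1: A, F, G, J, K, L, M, O, P, Q
Level 2: B, C, D, E, H, R
Level 3: I
D first appears at level 2.

2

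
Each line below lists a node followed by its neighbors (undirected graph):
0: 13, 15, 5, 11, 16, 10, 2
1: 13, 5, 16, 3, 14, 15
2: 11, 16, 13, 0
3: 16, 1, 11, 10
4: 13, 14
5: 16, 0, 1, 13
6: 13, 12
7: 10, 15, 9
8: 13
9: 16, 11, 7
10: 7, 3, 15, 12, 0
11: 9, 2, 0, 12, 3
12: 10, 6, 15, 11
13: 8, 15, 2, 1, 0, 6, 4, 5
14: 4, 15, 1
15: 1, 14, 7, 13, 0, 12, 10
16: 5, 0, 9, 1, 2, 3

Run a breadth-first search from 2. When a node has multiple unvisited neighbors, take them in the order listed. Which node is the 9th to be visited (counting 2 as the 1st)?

5

Visit 2; enqueue 11, 16, 13, 0 → queue [11, 16, 13, 0]
Visit 11; enqueue 9, 12, 3 → queue [16, 13, 0, 9, 12, 3]
Visit 16; enqueue 5, 1 → queue [13, 0, 9, 12, 3, 5, 1]
Visit 13; enqueue 8, 15, 6, 4 → queue [0, 9, 12, 3, 5, 1, 8, 15, 6, 4]
Visit 0; enqueue 10 → queue [9, 12, 3, 5, 1, 8, 15, 6, 4, 10]
Visit 9; enqueue 7 → queue [12, 3, 5, 1, 8, 15, 6, 4, 10, 7]
Visit 12 → queue [3, 5, 1, 8, 15, 6, 4, 10, 7]
Visit 3 → queue [5, 1, 8, 15, 6, 4, 10, 7]
Visit 5 → queue [1, 8, 15, 6, 4, 10, 7]
Visit 1; enqueue 14 → queue [8, 15, 6, 4, 10, 7, 14]
Visit 8 → queue [15, 6, 4, 10, 7, 14]
Visit 15 → queue [6, 4, 10, 7, 14]
Visit 6 → queue [4, 10, 7, 14]
Visit 4 → queue [10, 7, 14]
Visit 10 → queue [7, 14]
Visit 7 → queue [14]
Visit 14 → queue []

Visit order: 2, 11, 16, 13, 0, 9, 12, 3, 5, 1, 8, 15, 6, 4, 10, 7, 14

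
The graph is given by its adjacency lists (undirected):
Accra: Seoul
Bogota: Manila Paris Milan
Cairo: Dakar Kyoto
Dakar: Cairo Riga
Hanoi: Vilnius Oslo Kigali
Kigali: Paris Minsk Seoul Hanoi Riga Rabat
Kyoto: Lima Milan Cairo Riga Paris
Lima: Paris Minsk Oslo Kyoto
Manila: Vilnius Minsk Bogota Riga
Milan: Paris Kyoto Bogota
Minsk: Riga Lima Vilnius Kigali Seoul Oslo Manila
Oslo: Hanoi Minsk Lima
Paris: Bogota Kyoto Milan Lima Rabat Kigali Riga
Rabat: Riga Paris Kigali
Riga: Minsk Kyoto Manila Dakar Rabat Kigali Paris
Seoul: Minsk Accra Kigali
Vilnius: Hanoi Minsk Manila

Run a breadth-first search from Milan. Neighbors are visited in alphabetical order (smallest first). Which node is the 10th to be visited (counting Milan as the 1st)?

Visit Milan; enqueue Bogota, Kyoto, Paris → queue [Bogota, Kyoto, Paris]
Visit Bogota; enqueue Manila → queue [Kyoto, Paris, Manila]
Visit Kyoto; enqueue Cairo, Lima, Riga → queue [Paris, Manila, Cairo, Lima, Riga]
Visit Paris; enqueue Kigali, Rabat → queue [Manila, Cairo, Lima, Riga, Kigali, Rabat]
Visit Manila; enqueue Minsk, Vilnius → queue [Cairo, Lima, Riga, Kigali, Rabat, Minsk, Vilnius]
Visit Cairo; enqueue Dakar → queue [Lima, Riga, Kigali, Rabat, Minsk, Vilnius, Dakar]
Visit Lima; enqueue Oslo → queue [Riga, Kigali, Rabat, Minsk, Vilnius, Dakar, Oslo]
Visit Riga → queue [Kigali, Rabat, Minsk, Vilnius, Dakar, Oslo]
Visit Kigali; enqueue Hanoi, Seoul → queue [Rabat, Minsk, Vilnius, Dakar, Oslo, Hanoi, Seoul]
Visit Rabat → queue [Minsk, Vilnius, Dakar, Oslo, Hanoi, Seoul]
Visit Minsk → queue [Vilnius, Dakar, Oslo, Hanoi, Seoul]
Visit Vilnius → queue [Dakar, Oslo, Hanoi, Seoul]
Visit Dakar → queue [Oslo, Hanoi, Seoul]
Visit Oslo → queue [Hanoi, Seoul]
Visit Hanoi → queue [Seoul]
Visit Seoul; enqueue Accra → queue [Accra]
Visit Accra → queue []

Visit order: Milan, Bogota, Kyoto, Paris, Manila, Cairo, Lima, Riga, Kigali, Rabat, Minsk, Vilnius, Dakar, Oslo, Hanoi, Seoul, Accra

Rabat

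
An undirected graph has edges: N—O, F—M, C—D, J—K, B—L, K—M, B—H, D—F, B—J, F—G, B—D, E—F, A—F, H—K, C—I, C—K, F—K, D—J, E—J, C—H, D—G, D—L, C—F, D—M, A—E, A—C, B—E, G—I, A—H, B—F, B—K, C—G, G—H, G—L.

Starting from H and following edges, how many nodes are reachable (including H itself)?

13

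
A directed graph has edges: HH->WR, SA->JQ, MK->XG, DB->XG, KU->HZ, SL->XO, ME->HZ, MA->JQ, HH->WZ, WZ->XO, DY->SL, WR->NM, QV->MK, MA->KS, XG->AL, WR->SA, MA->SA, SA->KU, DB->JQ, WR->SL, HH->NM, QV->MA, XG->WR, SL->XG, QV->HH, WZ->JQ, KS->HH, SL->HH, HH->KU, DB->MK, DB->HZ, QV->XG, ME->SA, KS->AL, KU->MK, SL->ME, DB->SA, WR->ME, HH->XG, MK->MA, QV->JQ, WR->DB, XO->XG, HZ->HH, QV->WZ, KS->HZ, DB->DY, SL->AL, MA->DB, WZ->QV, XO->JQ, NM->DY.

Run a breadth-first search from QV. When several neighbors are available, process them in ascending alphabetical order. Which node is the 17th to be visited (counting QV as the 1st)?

DY

Visit QV; enqueue HH, JQ, MA, MK, WZ, XG → queue [HH, JQ, MA, MK, WZ, XG]
Visit HH; enqueue KU, NM, WR → queue [JQ, MA, MK, WZ, XG, KU, NM, WR]
Visit JQ → queue [MA, MK, WZ, XG, KU, NM, WR]
Visit MA; enqueue DB, KS, SA → queue [MK, WZ, XG, KU, NM, WR, DB, KS, SA]
Visit MK → queue [WZ, XG, KU, NM, WR, DB, KS, SA]
Visit WZ; enqueue XO → queue [XG, KU, NM, WR, DB, KS, SA, XO]
Visit XG; enqueue AL → queue [KU, NM, WR, DB, KS, SA, XO, AL]
Visit KU; enqueue HZ → queue [NM, WR, DB, KS, SA, XO, AL, HZ]
Visit NM; enqueue DY → queue [WR, DB, KS, SA, XO, AL, HZ, DY]
Visit WR; enqueue ME, SL → queue [DB, KS, SA, XO, AL, HZ, DY, ME, SL]
Visit DB → queue [KS, SA, XO, AL, HZ, DY, ME, SL]
Visit KS → queue [SA, XO, AL, HZ, DY, ME, SL]
Visit SA → queue [XO, AL, HZ, DY, ME, SL]
Visit XO → queue [AL, HZ, DY, ME, SL]
Visit AL → queue [HZ, DY, ME, SL]
Visit HZ → queue [DY, ME, SL]
Visit DY → queue [ME, SL]
Visit ME → queue [SL]
Visit SL → queue []

Visit order: QV, HH, JQ, MA, MK, WZ, XG, KU, NM, WR, DB, KS, SA, XO, AL, HZ, DY, ME, SL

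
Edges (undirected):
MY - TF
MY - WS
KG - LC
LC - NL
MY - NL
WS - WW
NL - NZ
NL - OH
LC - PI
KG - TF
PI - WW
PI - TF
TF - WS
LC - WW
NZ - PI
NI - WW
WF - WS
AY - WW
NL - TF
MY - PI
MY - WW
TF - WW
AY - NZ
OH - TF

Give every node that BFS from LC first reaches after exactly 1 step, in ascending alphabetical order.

KG, NL, PI, WW

Level 0: LC
Level 1: KG, NL, PI, WW
Level 2: AY, MY, NI, NZ, OH, TF, WS
Level 3: WF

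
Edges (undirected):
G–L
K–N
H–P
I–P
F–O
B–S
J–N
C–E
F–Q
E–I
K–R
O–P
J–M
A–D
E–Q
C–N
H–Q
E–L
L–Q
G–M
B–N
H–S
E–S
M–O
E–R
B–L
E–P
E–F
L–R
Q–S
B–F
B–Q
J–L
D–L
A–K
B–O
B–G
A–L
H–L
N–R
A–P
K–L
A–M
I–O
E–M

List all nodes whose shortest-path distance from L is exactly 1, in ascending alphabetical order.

Level 0: L
Level 1: A, B, D, E, G, H, J, K, Q, R
Level 2: C, F, I, M, N, O, P, S

A, B, D, E, G, H, J, K, Q, R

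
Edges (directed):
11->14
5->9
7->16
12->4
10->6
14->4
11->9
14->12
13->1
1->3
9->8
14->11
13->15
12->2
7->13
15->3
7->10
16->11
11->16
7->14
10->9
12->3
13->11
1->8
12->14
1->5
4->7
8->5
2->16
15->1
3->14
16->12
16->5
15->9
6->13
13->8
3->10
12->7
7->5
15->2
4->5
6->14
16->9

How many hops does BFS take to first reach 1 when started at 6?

2

Level 0: 6
Level 1: 13, 14
Level 2: 1, 4, 8, 11, 12, 15
Level 3: 2, 3, 5, 7, 9, 16
Level 4: 10
1 first appears at level 2.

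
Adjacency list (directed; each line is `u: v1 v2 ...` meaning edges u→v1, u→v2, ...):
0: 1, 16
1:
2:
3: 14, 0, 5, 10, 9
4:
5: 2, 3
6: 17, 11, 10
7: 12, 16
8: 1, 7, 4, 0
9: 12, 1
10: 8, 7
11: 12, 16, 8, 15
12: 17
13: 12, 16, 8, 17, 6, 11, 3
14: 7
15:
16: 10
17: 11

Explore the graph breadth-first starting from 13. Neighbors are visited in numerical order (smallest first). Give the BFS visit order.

13, 3, 6, 8, 11, 12, 16, 17, 0, 5, 9, 10, 14, 1, 4, 7, 15, 2

Visit 13; enqueue 3, 6, 8, 11, 12, 16, 17 → queue [3, 6, 8, 11, 12, 16, 17]
Visit 3; enqueue 0, 5, 9, 10, 14 → queue [6, 8, 11, 12, 16, 17, 0, 5, 9, 10, 14]
Visit 6 → queue [8, 11, 12, 16, 17, 0, 5, 9, 10, 14]
Visit 8; enqueue 1, 4, 7 → queue [11, 12, 16, 17, 0, 5, 9, 10, 14, 1, 4, 7]
Visit 11; enqueue 15 → queue [12, 16, 17, 0, 5, 9, 10, 14, 1, 4, 7, 15]
Visit 12 → queue [16, 17, 0, 5, 9, 10, 14, 1, 4, 7, 15]
Visit 16 → queue [17, 0, 5, 9, 10, 14, 1, 4, 7, 15]
Visit 17 → queue [0, 5, 9, 10, 14, 1, 4, 7, 15]
Visit 0 → queue [5, 9, 10, 14, 1, 4, 7, 15]
Visit 5; enqueue 2 → queue [9, 10, 14, 1, 4, 7, 15, 2]
Visit 9 → queue [10, 14, 1, 4, 7, 15, 2]
Visit 10 → queue [14, 1, 4, 7, 15, 2]
Visit 14 → queue [1, 4, 7, 15, 2]
Visit 1 → queue [4, 7, 15, 2]
Visit 4 → queue [7, 15, 2]
Visit 7 → queue [15, 2]
Visit 15 → queue [2]
Visit 2 → queue []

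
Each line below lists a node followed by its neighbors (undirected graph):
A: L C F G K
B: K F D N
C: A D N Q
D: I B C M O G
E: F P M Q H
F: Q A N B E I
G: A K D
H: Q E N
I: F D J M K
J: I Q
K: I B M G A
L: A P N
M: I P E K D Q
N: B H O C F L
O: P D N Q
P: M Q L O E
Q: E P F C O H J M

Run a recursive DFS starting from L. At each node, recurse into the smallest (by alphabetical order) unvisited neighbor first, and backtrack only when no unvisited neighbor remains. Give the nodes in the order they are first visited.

Visit L
L → A
A → C
C → D
D → B
B → F
F → E
E → H
H → N
N → O
O → P
P → M
M → I
I → J
J → Q
I → K
K → G

L, A, C, D, B, F, E, H, N, O, P, M, I, J, Q, K, G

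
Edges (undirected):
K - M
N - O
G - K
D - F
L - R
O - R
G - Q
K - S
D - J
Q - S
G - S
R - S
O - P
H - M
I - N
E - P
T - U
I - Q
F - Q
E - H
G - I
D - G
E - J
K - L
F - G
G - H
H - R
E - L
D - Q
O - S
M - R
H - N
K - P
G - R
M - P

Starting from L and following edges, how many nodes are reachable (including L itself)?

BFS from L visits: L, E, K, R, H, J, P, G, M, S, O, N, D, F, I, Q
Reachable nodes: 16 of 18 total.

16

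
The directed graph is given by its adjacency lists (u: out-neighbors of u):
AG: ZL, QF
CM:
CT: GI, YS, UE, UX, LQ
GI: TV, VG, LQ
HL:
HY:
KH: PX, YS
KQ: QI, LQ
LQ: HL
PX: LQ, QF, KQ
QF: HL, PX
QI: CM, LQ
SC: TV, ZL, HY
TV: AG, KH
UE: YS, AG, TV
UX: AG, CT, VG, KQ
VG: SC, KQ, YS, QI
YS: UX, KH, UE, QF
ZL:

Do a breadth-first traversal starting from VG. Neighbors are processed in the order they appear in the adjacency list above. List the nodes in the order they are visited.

Visit VG; enqueue SC, KQ, YS, QI → queue [SC, KQ, YS, QI]
Visit SC; enqueue TV, ZL, HY → queue [KQ, YS, QI, TV, ZL, HY]
Visit KQ; enqueue LQ → queue [YS, QI, TV, ZL, HY, LQ]
Visit YS; enqueue UX, KH, UE, QF → queue [QI, TV, ZL, HY, LQ, UX, KH, UE, QF]
Visit QI; enqueue CM → queue [TV, ZL, HY, LQ, UX, KH, UE, QF, CM]
Visit TV; enqueue AG → queue [ZL, HY, LQ, UX, KH, UE, QF, CM, AG]
Visit ZL → queue [HY, LQ, UX, KH, UE, QF, CM, AG]
Visit HY → queue [LQ, UX, KH, UE, QF, CM, AG]
Visit LQ; enqueue HL → queue [UX, KH, UE, QF, CM, AG, HL]
Visit UX; enqueue CT → queue [KH, UE, QF, CM, AG, HL, CT]
Visit KH; enqueue PX → queue [UE, QF, CM, AG, HL, CT, PX]
Visit UE → queue [QF, CM, AG, HL, CT, PX]
Visit QF → queue [CM, AG, HL, CT, PX]
Visit CM → queue [AG, HL, CT, PX]
Visit AG → queue [HL, CT, PX]
Visit HL → queue [CT, PX]
Visit CT; enqueue GI → queue [PX, GI]
Visit PX → queue [GI]
Visit GI → queue []

VG, SC, KQ, YS, QI, TV, ZL, HY, LQ, UX, KH, UE, QF, CM, AG, HL, CT, PX, GI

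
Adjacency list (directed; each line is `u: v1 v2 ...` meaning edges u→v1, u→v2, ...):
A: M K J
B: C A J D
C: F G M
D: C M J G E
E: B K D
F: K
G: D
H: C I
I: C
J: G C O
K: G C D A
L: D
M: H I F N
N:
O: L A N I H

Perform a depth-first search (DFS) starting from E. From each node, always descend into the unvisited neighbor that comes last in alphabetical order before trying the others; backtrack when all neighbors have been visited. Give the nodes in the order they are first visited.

E K G D M N I C F H J O L A B

Visit E
E → K
K → G
G → D
D → M
M → N
M → I
I → C
C → F
M → H
D → J
J → O
O → L
O → A
E → B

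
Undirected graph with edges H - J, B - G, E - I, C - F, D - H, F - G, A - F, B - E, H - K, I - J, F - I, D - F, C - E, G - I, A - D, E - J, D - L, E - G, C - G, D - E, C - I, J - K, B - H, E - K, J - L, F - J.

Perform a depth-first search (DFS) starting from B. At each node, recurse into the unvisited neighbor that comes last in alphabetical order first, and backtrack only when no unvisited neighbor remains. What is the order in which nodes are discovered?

B → H → K → J → L → D → F → I → G → E → C → A

Visit B
B → H
H → K
K → J
J → L
L → D
D → F
F → I
I → G
G → E
E → C
F → A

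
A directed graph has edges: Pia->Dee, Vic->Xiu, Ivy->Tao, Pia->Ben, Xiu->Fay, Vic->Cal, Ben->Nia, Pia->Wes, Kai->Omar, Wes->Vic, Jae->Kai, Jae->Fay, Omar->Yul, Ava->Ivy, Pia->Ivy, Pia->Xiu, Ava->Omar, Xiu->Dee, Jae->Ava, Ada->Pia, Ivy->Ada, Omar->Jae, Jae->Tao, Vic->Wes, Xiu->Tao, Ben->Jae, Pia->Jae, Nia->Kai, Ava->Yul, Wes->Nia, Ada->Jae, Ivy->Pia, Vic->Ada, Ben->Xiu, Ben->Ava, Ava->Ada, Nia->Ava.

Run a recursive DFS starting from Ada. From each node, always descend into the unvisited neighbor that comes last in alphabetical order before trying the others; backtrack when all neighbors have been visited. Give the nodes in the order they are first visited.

Ada, Pia, Xiu, Tao, Fay, Dee, Wes, Vic, Cal, Nia, Kai, Omar, Yul, Jae, Ava, Ivy, Ben

Visit Ada
Ada → Pia
Pia → Xiu
Xiu → Tao
Xiu → Fay
Xiu → Dee
Pia → Wes
Wes → Vic
Vic → Cal
Wes → Nia
Nia → Kai
Kai → Omar
Omar → Yul
Omar → Jae
Jae → Ava
Ava → Ivy
Pia → Ben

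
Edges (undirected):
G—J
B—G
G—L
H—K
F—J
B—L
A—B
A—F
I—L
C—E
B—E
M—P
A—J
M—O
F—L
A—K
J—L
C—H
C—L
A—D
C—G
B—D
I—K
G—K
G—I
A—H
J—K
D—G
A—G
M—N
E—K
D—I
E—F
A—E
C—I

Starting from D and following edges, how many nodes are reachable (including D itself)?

BFS from D visits: D, I, G, B, A, L, K, C, J, E, H, F
Reachable nodes: 12 of 16 total.

12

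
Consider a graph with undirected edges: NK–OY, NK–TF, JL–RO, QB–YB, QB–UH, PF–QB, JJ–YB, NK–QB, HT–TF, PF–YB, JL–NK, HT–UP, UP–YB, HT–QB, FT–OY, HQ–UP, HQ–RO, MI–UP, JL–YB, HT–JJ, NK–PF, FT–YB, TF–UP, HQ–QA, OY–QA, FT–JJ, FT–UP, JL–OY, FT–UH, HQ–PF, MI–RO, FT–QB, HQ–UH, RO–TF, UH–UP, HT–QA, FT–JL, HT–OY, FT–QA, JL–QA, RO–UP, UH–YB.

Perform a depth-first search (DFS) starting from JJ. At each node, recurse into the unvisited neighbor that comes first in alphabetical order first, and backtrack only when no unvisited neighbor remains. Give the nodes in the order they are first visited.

JJ FT JL NK OY HT QA HQ PF QB UH UP MI RO TF YB

Visit JJ
JJ → FT
FT → JL
JL → NK
NK → OY
OY → HT
HT → QA
QA → HQ
HQ → PF
PF → QB
QB → UH
UH → UP
UP → MI
MI → RO
RO → TF
UP → YB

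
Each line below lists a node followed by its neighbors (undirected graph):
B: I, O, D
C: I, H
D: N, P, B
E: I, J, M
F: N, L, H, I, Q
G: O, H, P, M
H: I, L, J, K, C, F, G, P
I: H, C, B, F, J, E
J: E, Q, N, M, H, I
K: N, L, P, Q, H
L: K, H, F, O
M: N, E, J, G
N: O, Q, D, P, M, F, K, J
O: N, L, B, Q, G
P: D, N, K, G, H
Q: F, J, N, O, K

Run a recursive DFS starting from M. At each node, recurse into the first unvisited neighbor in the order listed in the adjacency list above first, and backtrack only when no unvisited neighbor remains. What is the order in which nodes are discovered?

M → N → O → L → K → P → D → B → I → H → J → E → Q → F → C → G

Visit M
M → N
N → O
O → L
L → K
K → P
P → D
D → B
B → I
I → H
H → J
J → E
J → Q
Q → F
H → C
H → G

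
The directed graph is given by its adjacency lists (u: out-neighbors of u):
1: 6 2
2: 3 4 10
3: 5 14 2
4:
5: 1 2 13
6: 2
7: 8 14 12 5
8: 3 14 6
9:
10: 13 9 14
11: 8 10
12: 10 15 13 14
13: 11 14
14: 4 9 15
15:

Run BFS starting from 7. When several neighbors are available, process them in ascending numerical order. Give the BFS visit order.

7 → 5 → 8 → 12 → 14 → 1 → 2 → 13 → 3 → 6 → 10 → 15 → 4 → 9 → 11

Visit 7; enqueue 5, 8, 12, 14 → queue [5, 8, 12, 14]
Visit 5; enqueue 1, 2, 13 → queue [8, 12, 14, 1, 2, 13]
Visit 8; enqueue 3, 6 → queue [12, 14, 1, 2, 13, 3, 6]
Visit 12; enqueue 10, 15 → queue [14, 1, 2, 13, 3, 6, 10, 15]
Visit 14; enqueue 4, 9 → queue [1, 2, 13, 3, 6, 10, 15, 4, 9]
Visit 1 → queue [2, 13, 3, 6, 10, 15, 4, 9]
Visit 2 → queue [13, 3, 6, 10, 15, 4, 9]
Visit 13; enqueue 11 → queue [3, 6, 10, 15, 4, 9, 11]
Visit 3 → queue [6, 10, 15, 4, 9, 11]
Visit 6 → queue [10, 15, 4, 9, 11]
Visit 10 → queue [15, 4, 9, 11]
Visit 15 → queue [4, 9, 11]
Visit 4 → queue [9, 11]
Visit 9 → queue [11]
Visit 11 → queue []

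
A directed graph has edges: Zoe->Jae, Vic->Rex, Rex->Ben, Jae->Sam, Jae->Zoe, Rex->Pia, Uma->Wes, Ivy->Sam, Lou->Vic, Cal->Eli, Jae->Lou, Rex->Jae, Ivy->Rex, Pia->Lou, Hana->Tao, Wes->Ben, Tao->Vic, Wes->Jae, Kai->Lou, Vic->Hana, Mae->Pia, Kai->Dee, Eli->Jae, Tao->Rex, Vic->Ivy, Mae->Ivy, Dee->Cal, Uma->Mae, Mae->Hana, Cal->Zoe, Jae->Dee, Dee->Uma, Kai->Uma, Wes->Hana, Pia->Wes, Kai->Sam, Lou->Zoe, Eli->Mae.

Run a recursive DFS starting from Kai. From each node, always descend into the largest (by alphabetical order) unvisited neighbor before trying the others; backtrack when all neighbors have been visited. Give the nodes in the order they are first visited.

Visit Kai
Kai → Uma
Uma → Wes
Wes → Jae
Jae → Zoe
Jae → Sam
Jae → Lou
Lou → Vic
Vic → Rex
Rex → Pia
Rex → Ben
Vic → Ivy
Vic → Hana
Hana → Tao
Jae → Dee
Dee → Cal
Cal → Eli
Eli → Mae

Kai, Uma, Wes, Jae, Zoe, Sam, Lou, Vic, Rex, Pia, Ben, Ivy, Hana, Tao, Dee, Cal, Eli, Mae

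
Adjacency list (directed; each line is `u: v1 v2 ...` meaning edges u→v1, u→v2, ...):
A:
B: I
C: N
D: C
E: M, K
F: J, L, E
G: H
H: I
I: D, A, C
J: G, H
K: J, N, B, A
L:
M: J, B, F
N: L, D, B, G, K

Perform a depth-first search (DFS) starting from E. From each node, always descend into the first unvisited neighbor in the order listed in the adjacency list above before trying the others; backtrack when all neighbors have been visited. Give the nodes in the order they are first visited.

E, M, J, G, H, I, D, C, N, L, B, K, A, F

Visit E
E → M
M → J
J → G
G → H
H → I
I → D
D → C
C → N
N → L
N → B
N → K
K → A
M → F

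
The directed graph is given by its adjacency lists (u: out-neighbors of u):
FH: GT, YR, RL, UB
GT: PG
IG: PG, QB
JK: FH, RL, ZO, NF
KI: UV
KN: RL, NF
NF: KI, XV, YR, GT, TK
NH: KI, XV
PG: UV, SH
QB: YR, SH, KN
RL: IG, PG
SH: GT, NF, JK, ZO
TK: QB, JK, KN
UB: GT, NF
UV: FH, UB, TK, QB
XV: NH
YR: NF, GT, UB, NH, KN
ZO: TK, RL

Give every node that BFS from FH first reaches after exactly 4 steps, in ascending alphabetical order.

JK, ZO

Level 0: FH
Level 1: GT, RL, UB, YR
Level 2: IG, KN, NF, NH, PG
Level 3: KI, QB, SH, TK, UV, XV
Level 4: JK, ZO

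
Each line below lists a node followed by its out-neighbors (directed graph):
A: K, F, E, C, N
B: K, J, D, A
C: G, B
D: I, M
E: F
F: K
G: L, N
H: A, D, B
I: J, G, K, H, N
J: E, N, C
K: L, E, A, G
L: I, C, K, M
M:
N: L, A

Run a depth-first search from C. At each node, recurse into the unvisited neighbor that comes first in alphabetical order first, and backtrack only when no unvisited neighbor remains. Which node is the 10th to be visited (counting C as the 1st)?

H

Visit C
C → B
B → A
A → E
E → F
F → K
K → G
G → L
L → I
I → H
H → D
D → M
I → J
J → N

Visit order: C, B, A, E, F, K, G, L, I, H, D, M, J, N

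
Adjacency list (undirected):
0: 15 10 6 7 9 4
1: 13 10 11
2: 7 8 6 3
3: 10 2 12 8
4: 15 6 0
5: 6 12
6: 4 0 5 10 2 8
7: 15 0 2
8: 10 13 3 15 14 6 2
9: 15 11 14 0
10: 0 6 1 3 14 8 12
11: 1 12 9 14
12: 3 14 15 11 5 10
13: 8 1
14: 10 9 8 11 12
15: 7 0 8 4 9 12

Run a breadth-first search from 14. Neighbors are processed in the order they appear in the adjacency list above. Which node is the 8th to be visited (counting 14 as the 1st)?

6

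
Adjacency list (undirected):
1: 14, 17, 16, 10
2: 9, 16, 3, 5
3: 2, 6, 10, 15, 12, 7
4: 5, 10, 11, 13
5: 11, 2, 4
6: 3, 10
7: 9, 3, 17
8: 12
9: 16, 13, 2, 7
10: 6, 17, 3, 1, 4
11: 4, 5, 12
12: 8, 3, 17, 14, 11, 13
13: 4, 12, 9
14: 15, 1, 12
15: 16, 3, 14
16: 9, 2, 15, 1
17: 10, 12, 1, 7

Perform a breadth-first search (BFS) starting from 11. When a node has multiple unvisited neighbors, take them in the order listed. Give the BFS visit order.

11, 4, 5, 12, 10, 13, 2, 8, 3, 17, 14, 6, 1, 9, 16, 15, 7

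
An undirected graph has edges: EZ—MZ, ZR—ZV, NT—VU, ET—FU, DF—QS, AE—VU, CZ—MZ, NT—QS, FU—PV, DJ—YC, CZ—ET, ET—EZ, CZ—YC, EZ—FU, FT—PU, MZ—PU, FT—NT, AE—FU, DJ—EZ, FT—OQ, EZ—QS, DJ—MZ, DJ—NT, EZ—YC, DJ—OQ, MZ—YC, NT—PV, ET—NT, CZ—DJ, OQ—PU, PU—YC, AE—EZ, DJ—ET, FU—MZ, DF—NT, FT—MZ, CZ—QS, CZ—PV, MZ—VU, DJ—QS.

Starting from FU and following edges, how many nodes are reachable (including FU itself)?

16

BFS from FU visits: FU, PV, MZ, EZ, ET, AE, NT, CZ, YC, VU, PU, FT, DJ, QS, DF, OQ
Reachable nodes: 16 of 18 total.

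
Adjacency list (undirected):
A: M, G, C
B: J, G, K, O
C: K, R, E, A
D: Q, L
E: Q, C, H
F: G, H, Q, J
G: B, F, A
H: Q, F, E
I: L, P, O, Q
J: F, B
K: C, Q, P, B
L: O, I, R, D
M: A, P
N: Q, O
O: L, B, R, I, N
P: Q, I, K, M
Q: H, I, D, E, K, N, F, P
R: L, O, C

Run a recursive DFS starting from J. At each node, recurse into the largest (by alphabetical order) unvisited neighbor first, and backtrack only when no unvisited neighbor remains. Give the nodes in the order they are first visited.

Visit J
J → F
F → Q
Q → P
P → M
M → A
A → G
G → B
B → O
O → R
R → L
L → I
L → D
R → C
C → K
C → E
E → H
O → N

J, F, Q, P, M, A, G, B, O, R, L, I, D, C, K, E, H, N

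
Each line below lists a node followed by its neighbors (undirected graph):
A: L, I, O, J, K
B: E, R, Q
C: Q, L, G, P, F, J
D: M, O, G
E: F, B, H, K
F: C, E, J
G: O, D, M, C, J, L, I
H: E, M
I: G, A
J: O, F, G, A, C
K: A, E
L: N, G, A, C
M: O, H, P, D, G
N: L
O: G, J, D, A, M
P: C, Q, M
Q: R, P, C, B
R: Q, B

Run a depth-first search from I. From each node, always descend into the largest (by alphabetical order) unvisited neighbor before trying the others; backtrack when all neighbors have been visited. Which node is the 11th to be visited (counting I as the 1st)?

A

Visit I
I → G
G → O
O → M
M → P
P → Q
Q → R
R → B
B → E
E → K
K → A
A → L
L → N
L → C
C → J
J → F
E → H
M → D

Visit order: I, G, O, M, P, Q, R, B, E, K, A, L, N, C, J, F, H, D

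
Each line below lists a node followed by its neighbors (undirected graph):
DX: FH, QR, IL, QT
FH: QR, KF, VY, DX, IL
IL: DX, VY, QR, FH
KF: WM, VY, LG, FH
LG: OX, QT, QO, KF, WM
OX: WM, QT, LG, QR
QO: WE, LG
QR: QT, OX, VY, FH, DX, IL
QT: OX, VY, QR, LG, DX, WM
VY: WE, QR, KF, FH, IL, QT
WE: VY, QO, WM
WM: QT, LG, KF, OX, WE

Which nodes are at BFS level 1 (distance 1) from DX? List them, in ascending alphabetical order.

Level 0: DX
Level 1: FH, IL, QR, QT
Level 2: KF, LG, OX, VY, WM
Level 3: QO, WE

FH, IL, QR, QT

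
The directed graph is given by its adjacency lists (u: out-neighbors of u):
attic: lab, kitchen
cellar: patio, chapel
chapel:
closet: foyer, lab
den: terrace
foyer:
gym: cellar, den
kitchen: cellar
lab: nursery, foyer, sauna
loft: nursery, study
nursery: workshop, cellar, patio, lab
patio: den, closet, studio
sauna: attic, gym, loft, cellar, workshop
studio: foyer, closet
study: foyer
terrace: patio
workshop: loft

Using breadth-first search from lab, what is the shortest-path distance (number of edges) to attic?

Level 0: lab
Level 1: foyer, nursery, sauna
Level 2: attic, cellar, gym, loft, patio, workshop
Level 3: chapel, closet, den, kitchen, studio, study
Level 4: terrace
attic first appears at level 2.

2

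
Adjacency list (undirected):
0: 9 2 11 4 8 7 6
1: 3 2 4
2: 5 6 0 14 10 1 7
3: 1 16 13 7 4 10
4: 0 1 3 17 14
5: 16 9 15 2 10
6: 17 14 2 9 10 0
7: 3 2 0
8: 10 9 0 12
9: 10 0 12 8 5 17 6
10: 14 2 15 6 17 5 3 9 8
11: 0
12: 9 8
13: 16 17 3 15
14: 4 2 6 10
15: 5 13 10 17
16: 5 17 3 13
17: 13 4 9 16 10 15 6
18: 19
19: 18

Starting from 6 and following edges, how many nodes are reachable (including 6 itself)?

BFS from 6 visits: 6, 0, 2, 9, 10, 14, 17, 4, 7, 8, 11, 1, 5, 12, 3, 15, 13, 16
Reachable nodes: 18 of 20 total.

18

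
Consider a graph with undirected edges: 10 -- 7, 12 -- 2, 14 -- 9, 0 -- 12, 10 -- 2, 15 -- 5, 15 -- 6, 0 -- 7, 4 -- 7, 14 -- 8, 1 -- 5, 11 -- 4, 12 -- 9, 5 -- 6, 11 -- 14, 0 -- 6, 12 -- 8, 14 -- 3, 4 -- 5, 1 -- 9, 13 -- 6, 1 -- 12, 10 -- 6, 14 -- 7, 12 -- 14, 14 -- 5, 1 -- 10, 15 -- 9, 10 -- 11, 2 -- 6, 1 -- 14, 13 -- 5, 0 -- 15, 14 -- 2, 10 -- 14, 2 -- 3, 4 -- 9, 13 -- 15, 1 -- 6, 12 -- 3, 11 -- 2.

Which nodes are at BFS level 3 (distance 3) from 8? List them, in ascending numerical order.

4, 6, 13, 15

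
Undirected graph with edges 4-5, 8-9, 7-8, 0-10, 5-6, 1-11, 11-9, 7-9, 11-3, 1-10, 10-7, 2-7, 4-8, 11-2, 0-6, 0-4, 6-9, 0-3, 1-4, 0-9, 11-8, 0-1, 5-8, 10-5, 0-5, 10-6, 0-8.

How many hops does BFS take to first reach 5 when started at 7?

2

Level 0: 7
Level 1: 2, 8, 9, 10
Level 2: 0, 1, 4, 5, 6, 11
Level 3: 3
5 first appears at level 2.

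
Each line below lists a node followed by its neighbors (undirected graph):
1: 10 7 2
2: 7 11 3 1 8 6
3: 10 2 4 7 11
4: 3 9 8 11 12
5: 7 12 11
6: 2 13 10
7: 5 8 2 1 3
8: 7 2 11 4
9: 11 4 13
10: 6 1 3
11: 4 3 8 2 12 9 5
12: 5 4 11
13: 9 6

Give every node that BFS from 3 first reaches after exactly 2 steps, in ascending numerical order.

1, 5, 6, 8, 9, 12

Level 0: 3
Level 1: 2, 4, 7, 10, 11
Level 2: 1, 5, 6, 8, 9, 12
Level 3: 13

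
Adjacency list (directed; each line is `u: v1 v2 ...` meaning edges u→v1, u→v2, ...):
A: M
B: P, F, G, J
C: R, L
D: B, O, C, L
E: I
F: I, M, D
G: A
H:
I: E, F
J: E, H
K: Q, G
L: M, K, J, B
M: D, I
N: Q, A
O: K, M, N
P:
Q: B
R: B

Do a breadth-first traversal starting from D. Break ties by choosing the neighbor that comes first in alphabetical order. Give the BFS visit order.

D -> B -> C -> L -> O -> F -> G -> J -> P -> R -> K -> M -> N -> I -> A -> E -> H -> Q

Visit D; enqueue B, C, L, O → queue [B, C, L, O]
Visit B; enqueue F, G, J, P → queue [C, L, O, F, G, J, P]
Visit C; enqueue R → queue [L, O, F, G, J, P, R]
Visit L; enqueue K, M → queue [O, F, G, J, P, R, K, M]
Visit O; enqueue N → queue [F, G, J, P, R, K, M, N]
Visit F; enqueue I → queue [G, J, P, R, K, M, N, I]
Visit G; enqueue A → queue [J, P, R, K, M, N, I, A]
Visit J; enqueue E, H → queue [P, R, K, M, N, I, A, E, H]
Visit P → queue [R, K, M, N, I, A, E, H]
Visit R → queue [K, M, N, I, A, E, H]
Visit K; enqueue Q → queue [M, N, I, A, E, H, Q]
Visit M → queue [N, I, A, E, H, Q]
Visit N → queue [I, A, E, H, Q]
Visit I → queue [A, E, H, Q]
Visit A → queue [E, H, Q]
Visit E → queue [H, Q]
Visit H → queue [Q]
Visit Q → queue []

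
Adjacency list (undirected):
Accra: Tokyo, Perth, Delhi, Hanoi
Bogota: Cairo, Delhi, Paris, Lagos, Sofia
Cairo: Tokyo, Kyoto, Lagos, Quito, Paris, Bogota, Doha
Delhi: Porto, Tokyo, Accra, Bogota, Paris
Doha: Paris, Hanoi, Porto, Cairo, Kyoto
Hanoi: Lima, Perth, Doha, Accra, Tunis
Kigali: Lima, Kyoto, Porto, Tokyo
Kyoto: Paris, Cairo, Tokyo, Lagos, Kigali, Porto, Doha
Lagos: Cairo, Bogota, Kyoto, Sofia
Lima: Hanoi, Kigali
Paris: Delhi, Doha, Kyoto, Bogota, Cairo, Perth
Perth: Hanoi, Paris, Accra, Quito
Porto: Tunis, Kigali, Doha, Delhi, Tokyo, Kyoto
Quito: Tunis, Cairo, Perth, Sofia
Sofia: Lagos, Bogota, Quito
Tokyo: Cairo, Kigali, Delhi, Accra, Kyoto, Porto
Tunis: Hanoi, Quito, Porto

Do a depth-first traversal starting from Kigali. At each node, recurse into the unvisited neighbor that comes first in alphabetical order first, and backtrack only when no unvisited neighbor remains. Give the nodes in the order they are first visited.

Kigali -> Kyoto -> Cairo -> Bogota -> Delhi -> Accra -> Hanoi -> Doha -> Paris -> Perth -> Quito -> Sofia -> Lagos -> Tunis -> Porto -> Tokyo -> Lima

Visit Kigali
Kigali → Kyoto
Kyoto → Cairo
Cairo → Bogota
Bogota → Delhi
Delhi → Accra
Accra → Hanoi
Hanoi → Doha
Doha → Paris
Paris → Perth
Perth → Quito
Quito → Sofia
Sofia → Lagos
Quito → Tunis
Tunis → Porto
Porto → Tokyo
Hanoi → Lima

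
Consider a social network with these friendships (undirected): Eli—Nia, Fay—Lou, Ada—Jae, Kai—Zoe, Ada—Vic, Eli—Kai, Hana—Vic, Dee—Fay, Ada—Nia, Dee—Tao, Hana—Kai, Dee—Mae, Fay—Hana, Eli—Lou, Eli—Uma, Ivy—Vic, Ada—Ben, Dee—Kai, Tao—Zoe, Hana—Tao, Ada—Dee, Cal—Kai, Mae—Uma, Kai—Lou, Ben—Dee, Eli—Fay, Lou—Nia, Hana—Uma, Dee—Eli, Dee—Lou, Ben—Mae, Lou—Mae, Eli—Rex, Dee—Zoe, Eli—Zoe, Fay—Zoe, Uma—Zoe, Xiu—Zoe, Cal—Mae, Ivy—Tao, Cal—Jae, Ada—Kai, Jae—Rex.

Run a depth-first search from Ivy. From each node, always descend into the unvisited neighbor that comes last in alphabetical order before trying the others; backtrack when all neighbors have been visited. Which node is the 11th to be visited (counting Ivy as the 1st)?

Nia

Visit Ivy
Ivy → Vic
Vic → Hana
Hana → Uma
Uma → Zoe
Zoe → Xiu
Zoe → Tao
Tao → Dee
Dee → Mae
Mae → Lou
Lou → Nia
Nia → Eli
Eli → Rex
Rex → Jae
Jae → Cal
Cal → Kai
Kai → Ada
Ada → Ben
Eli → Fay

Visit order: Ivy, Vic, Hana, Uma, Zoe, Xiu, Tao, Dee, Mae, Lou, Nia, Eli, Rex, Jae, Cal, Kai, Ada, Ben, Fay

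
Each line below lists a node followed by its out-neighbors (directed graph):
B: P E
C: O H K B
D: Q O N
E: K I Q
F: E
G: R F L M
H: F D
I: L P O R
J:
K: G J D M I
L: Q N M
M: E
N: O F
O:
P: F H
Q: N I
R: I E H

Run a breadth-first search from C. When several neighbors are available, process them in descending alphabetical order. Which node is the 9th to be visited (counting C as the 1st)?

Visit C; enqueue O, K, H, B → queue [O, K, H, B]
Visit O → queue [K, H, B]
Visit K; enqueue M, J, I, G, D → queue [H, B, M, J, I, G, D]
Visit H; enqueue F → queue [B, M, J, I, G, D, F]
Visit B; enqueue P, E → queue [M, J, I, G, D, F, P, E]
Visit M → queue [J, I, G, D, F, P, E]
Visit J → queue [I, G, D, F, P, E]
Visit I; enqueue R, L → queue [G, D, F, P, E, R, L]
Visit G → queue [D, F, P, E, R, L]
Visit D; enqueue Q, N → queue [F, P, E, R, L, Q, N]
Visit F → queue [P, E, R, L, Q, N]
Visit P → queue [E, R, L, Q, N]
Visit E → queue [R, L, Q, N]
Visit R → queue [L, Q, N]
Visit L → queue [Q, N]
Visit Q → queue [N]
Visit N → queue []

Visit order: C, O, K, H, B, M, J, I, G, D, F, P, E, R, L, Q, N

G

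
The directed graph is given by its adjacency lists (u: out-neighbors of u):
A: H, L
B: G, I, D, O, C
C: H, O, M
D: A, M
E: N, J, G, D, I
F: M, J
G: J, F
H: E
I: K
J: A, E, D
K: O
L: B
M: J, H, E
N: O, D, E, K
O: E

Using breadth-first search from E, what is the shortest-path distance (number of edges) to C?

Level 0: E
Level 1: D, G, I, J, N
Level 2: A, F, K, M, O
Level 3: H, L
Level 4: B
Level 5: C
C first appears at level 5.

5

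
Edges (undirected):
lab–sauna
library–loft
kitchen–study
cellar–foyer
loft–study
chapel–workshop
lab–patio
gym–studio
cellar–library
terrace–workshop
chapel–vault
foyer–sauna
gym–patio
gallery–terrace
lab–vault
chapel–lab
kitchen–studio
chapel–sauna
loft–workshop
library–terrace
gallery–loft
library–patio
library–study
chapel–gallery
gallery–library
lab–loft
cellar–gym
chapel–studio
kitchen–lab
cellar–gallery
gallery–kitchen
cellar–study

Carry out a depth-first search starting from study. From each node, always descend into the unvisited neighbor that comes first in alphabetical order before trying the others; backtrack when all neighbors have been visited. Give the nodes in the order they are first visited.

Visit study
study → cellar
cellar → foyer
foyer → sauna
sauna → chapel
chapel → gallery
gallery → kitchen
kitchen → lab
lab → loft
loft → library
library → patio
patio → gym
gym → studio
library → terrace
terrace → workshop
lab → vault

study cellar foyer sauna chapel gallery kitchen lab loft library patio gym studio terrace workshop vault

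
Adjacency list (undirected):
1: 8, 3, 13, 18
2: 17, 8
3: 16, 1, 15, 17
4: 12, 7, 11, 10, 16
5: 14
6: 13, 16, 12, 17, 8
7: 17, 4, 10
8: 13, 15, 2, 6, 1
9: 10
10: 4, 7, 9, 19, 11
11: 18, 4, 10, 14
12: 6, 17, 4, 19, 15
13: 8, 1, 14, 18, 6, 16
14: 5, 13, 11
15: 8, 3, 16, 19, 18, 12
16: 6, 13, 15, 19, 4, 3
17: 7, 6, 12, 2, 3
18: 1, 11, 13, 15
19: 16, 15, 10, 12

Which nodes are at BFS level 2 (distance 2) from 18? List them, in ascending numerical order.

Level 0: 18
Level 1: 1, 11, 13, 15
Level 2: 3, 4, 6, 8, 10, 12, 14, 16, 19
Level 3: 2, 5, 7, 9, 17

3, 4, 6, 8, 10, 12, 14, 16, 19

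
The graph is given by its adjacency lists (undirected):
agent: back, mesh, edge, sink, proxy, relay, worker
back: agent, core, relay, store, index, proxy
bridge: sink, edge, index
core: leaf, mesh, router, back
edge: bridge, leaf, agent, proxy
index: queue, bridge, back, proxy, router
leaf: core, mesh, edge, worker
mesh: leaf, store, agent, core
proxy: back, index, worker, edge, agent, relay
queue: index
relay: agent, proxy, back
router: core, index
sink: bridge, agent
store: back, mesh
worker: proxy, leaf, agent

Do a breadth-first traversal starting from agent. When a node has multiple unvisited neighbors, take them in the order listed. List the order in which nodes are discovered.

Visit agent; enqueue back, mesh, edge, sink, proxy, relay, worker → queue [back, mesh, edge, sink, proxy, relay, worker]
Visit back; enqueue core, store, index → queue [mesh, edge, sink, proxy, relay, worker, core, store, index]
Visit mesh; enqueue leaf → queue [edge, sink, proxy, relay, worker, core, store, index, leaf]
Visit edge; enqueue bridge → queue [sink, proxy, relay, worker, core, store, index, leaf, bridge]
Visit sink → queue [proxy, relay, worker, core, store, index, leaf, bridge]
Visit proxy → queue [relay, worker, core, store, index, leaf, bridge]
Visit relay → queue [worker, core, store, index, leaf, bridge]
Visit worker → queue [core, store, index, leaf, bridge]
Visit core; enqueue router → queue [store, index, leaf, bridge, router]
Visit store → queue [index, leaf, bridge, router]
Visit index; enqueue queue → queue [leaf, bridge, router, queue]
Visit leaf → queue [bridge, router, queue]
Visit bridge → queue [router, queue]
Visit router → queue [queue]
Visit queue → queue []

agent, back, mesh, edge, sink, proxy, relay, worker, core, store, index, leaf, bridge, router, queue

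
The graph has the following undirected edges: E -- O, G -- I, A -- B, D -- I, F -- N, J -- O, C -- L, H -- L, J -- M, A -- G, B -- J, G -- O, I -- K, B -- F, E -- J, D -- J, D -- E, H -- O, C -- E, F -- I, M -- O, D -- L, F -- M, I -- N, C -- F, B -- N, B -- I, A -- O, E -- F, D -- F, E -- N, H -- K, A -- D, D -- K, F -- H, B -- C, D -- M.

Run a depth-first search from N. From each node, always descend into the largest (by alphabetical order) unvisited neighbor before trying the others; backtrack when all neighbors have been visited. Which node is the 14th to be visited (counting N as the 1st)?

A

Visit N
N → I
I → K
K → H
H → O
O → M
M → J
J → E
E → F
F → D
D → L
L → C
C → B
B → A
A → G

Visit order: N, I, K, H, O, M, J, E, F, D, L, C, B, A, G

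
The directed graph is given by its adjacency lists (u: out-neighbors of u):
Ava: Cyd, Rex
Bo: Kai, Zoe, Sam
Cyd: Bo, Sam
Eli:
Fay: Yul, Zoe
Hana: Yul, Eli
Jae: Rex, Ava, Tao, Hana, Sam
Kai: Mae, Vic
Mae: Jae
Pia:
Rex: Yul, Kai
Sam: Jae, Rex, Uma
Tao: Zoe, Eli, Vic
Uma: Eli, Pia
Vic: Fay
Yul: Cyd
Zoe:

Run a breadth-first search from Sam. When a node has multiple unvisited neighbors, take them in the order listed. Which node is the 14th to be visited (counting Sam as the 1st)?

Vic

Visit Sam; enqueue Jae, Rex, Uma → queue [Jae, Rex, Uma]
Visit Jae; enqueue Ava, Tao, Hana → queue [Rex, Uma, Ava, Tao, Hana]
Visit Rex; enqueue Yul, Kai → queue [Uma, Ava, Tao, Hana, Yul, Kai]
Visit Uma; enqueue Eli, Pia → queue [Ava, Tao, Hana, Yul, Kai, Eli, Pia]
Visit Ava; enqueue Cyd → queue [Tao, Hana, Yul, Kai, Eli, Pia, Cyd]
Visit Tao; enqueue Zoe, Vic → queue [Hana, Yul, Kai, Eli, Pia, Cyd, Zoe, Vic]
Visit Hana → queue [Yul, Kai, Eli, Pia, Cyd, Zoe, Vic]
Visit Yul → queue [Kai, Eli, Pia, Cyd, Zoe, Vic]
Visit Kai; enqueue Mae → queue [Eli, Pia, Cyd, Zoe, Vic, Mae]
Visit Eli → queue [Pia, Cyd, Zoe, Vic, Mae]
Visit Pia → queue [Cyd, Zoe, Vic, Mae]
Visit Cyd; enqueue Bo → queue [Zoe, Vic, Mae, Bo]
Visit Zoe → queue [Vic, Mae, Bo]
Visit Vic; enqueue Fay → queue [Mae, Bo, Fay]
Visit Mae → queue [Bo, Fay]
Visit Bo → queue [Fay]
Visit Fay → queue []

Visit order: Sam, Jae, Rex, Uma, Ava, Tao, Hana, Yul, Kai, Eli, Pia, Cyd, Zoe, Vic, Mae, Bo, Fay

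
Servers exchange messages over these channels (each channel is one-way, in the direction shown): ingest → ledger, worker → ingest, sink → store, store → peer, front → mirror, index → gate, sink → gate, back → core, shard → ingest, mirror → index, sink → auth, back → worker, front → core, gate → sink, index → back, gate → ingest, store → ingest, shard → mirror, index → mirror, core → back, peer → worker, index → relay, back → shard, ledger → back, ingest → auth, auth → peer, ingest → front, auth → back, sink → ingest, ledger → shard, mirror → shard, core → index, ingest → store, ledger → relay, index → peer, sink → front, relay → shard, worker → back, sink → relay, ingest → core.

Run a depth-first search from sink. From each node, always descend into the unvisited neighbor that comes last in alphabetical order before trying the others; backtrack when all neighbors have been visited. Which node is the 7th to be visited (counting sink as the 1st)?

Visit sink
sink → store
store → peer
peer → worker
worker → ingest
ingest → ledger
ledger → shard
shard → mirror
mirror → index
index → relay
index → gate
index → back
back → core
ingest → front
ingest → auth

Visit order: sink, store, peer, worker, ingest, ledger, shard, mirror, index, relay, gate, back, core, front, auth

shard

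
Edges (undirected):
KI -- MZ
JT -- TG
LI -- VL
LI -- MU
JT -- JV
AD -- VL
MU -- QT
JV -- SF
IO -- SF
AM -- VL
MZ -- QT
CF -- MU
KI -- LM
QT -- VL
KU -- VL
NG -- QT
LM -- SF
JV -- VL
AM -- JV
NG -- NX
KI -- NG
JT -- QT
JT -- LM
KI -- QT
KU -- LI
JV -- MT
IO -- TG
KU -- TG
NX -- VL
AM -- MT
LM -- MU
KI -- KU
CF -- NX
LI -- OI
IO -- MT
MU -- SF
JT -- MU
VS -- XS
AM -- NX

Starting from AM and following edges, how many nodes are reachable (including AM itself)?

BFS from AM visits: AM, JV, MT, NX, VL, JT, SF, IO, CF, NG, AD, KU, LI, QT, LM, MU, TG, KI, OI, MZ
Reachable nodes: 20 of 22 total.

20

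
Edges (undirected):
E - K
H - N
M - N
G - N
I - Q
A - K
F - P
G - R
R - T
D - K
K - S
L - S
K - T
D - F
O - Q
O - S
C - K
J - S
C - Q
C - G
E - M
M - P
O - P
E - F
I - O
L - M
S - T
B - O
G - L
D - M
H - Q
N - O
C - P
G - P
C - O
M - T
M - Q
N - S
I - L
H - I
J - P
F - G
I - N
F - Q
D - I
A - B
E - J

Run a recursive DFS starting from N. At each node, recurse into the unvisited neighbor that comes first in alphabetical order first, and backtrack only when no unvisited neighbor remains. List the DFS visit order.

N → G → C → K → A → B → O → I → D → F → E → J → P → M → L → S → T → R → Q → H

Visit N
N → G
G → C
C → K
K → A
A → B
B → O
O → I
I → D
D → F
F → E
E → J
J → P
P → M
M → L
L → S
S → T
T → R
M → Q
Q → H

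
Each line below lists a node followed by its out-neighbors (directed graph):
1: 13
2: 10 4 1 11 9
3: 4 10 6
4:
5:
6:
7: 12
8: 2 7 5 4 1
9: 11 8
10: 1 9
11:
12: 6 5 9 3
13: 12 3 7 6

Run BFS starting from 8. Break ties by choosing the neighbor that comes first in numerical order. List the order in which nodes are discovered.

Visit 8; enqueue 1, 2, 4, 5, 7 → queue [1, 2, 4, 5, 7]
Visit 1; enqueue 13 → queue [2, 4, 5, 7, 13]
Visit 2; enqueue 9, 10, 11 → queue [4, 5, 7, 13, 9, 10, 11]
Visit 4 → queue [5, 7, 13, 9, 10, 11]
Visit 5 → queue [7, 13, 9, 10, 11]
Visit 7; enqueue 12 → queue [13, 9, 10, 11, 12]
Visit 13; enqueue 3, 6 → queue [9, 10, 11, 12, 3, 6]
Visit 9 → queue [10, 11, 12, 3, 6]
Visit 10 → queue [11, 12, 3, 6]
Visit 11 → queue [12, 3, 6]
Visit 12 → queue [3, 6]
Visit 3 → queue [6]
Visit 6 → queue []

8 → 1 → 2 → 4 → 5 → 7 → 13 → 9 → 10 → 11 → 12 → 3 → 6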